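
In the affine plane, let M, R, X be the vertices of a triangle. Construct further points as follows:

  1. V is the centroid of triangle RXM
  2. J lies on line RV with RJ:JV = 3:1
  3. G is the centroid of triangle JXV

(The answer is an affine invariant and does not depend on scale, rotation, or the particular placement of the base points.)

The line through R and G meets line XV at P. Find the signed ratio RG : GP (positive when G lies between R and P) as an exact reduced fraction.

RG:GP = 11

Work in coordinates with M = (0, 0), R = (1, 0), X = (0, 1).
1. V is the centroid of triangle RXM ⇒ V = (1/3, 1/3)
2. J lies on line RV with RJ:JV = 3:1 ⇒ J = (1/2, 1/4)
3. G is the centroid of triangle JXV ⇒ G = (5/18, 19/36)
line RG meets XV at P = (7/33, 19/33)
G = R + t·(P−R) with t = 11/12, so RG:GP = 11/12:1/12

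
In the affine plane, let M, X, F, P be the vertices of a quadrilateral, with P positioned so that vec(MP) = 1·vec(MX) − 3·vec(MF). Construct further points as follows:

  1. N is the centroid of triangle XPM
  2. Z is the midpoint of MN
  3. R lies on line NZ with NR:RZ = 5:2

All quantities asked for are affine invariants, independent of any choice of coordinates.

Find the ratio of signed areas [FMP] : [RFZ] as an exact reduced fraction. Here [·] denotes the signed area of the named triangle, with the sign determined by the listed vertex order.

[FMP]:[RFZ] = 21/2

Work in coordinates with M = (0, 0), X = (1, 0), F = (0, 1), P = (1, -3).
1. N is the centroid of triangle XPM ⇒ N = (2/3, -1)
2. Z is the midpoint of MN ⇒ Z = (1/3, -1/2)
3. R lies on line NZ with NR:RZ = 5:2 ⇒ R = (3/7, -9/14)
2·[FMP] = 1, 2·[RFZ] = 2/21
[FMP]:[RFZ] = 1:2/21 = 21/2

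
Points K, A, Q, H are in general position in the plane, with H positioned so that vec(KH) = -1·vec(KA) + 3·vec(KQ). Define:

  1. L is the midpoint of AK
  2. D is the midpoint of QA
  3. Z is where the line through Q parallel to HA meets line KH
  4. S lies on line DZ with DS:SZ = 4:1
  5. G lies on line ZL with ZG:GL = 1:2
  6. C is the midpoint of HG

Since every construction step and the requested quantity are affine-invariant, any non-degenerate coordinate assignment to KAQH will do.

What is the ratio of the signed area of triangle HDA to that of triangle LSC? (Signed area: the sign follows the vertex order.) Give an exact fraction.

Set K = (0, 0), A = (1, 0), Q = (0, 1), H = (-1, 3); any affine frame gives the same invariant.
1. L is the midpoint of AK ⇒ L = (1/2, 0)
2. D is the midpoint of QA ⇒ D = (1/2, 1/2)
3. Z is where the line through Q parallel to HA meets line KH ⇒ Z = (-2/3, 2)
4. S lies on line DZ with DS:SZ = 4:1 ⇒ S = (-13/30, 17/10)
5. G lies on line ZL with ZG:GL = 1:2 ⇒ G = (-5/18, 4/3)
6. C is the midpoint of HG ⇒ C = (-23/36, 13/6)
2·[HDA] = 1/2, 2·[LSC] = -31/360
[HDA]:[LSC] = 1/2:-31/360 = -180/31

[HDA]:[LSC] = -180/31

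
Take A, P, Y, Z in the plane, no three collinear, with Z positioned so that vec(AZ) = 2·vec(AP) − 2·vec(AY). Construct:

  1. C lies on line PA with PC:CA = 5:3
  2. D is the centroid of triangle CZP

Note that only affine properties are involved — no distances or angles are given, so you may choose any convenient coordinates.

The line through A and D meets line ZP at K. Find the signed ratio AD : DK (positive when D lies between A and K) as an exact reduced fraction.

Assign A = (0, 0), P = (1, 0), Y = (0, 1), Z = (2, -2) — the answer is frame-independent, so this choice is without loss of generality.
1. C lies on line PA with PC:CA = 5:3 ⇒ C = (3/8, 0)
2. D is the centroid of triangle CZP ⇒ D = (9/8, -2/3)
line AD meets ZP at K = (27/19, -16/19)
D = A + t·(K−A) with t = 19/24, so AD:DK = 19/24:5/24

AD:DK = 19/5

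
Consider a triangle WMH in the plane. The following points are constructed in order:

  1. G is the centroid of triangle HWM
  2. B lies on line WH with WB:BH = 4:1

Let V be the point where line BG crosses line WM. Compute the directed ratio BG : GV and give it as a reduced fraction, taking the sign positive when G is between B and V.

BG:GV = 7/5

Set W = (0, 0), M = (1, 0), H = (0, 1); any affine frame gives the same invariant.
1. G is the centroid of triangle HWM ⇒ G = (1/3, 1/3)
2. B lies on line WH with WB:BH = 4:1 ⇒ B = (0, 4/5)
line BG meets WM at V = (4/7, 0)
G = B + t·(V−B) with t = 7/12, so BG:GV = 7/12:5/12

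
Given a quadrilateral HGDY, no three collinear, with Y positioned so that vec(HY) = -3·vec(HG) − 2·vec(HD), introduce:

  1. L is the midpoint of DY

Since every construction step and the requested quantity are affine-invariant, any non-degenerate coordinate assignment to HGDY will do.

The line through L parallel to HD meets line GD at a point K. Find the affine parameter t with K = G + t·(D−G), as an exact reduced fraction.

t = 5/2

Set H = (0, 0), G = (1, 0), D = (0, 1), Y = (-3, -2); any affine frame gives the same invariant.
1. L is the midpoint of DY ⇒ L = (-3/2, -1/2)
through L parallel to HD: direction (0, 1); meets GD at K = (-3/2, 5/2)
K = G + t·(D−G) with t = 5/2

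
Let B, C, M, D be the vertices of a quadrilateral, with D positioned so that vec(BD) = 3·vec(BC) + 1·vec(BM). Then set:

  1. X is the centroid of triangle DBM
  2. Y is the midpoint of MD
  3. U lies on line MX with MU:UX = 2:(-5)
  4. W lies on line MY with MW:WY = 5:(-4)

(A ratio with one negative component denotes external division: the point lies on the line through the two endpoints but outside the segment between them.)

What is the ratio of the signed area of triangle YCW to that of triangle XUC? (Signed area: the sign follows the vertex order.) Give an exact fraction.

[YCW]:[XUC] = 27/5

Set B = (0, 0), C = (1, 0), M = (0, 1), D = (3, 1); any affine frame gives the same invariant.
1. X is the centroid of triangle DBM ⇒ X = (1, 2/3)
2. Y is the midpoint of MD ⇒ Y = (3/2, 1)
3. U lies on line MX with MU:UX = 2:(-5) ⇒ U = (-2/3, 11/9)
4. W lies on line MY with MW:WY = 5:(-4) ⇒ W = (15/2, 1)
2·[YCW] = 6, 2·[XUC] = 10/9
[YCW]:[XUC] = 6:10/9 = 27/5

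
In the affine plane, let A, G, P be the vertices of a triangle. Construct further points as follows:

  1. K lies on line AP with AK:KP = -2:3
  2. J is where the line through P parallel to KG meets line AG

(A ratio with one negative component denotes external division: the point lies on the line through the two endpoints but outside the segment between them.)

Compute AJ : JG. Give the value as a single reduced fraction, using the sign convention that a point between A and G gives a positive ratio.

AJ:JG = -1/3

Set A = (0, 0), G = (1, 0), P = (0, 1); any affine frame gives the same invariant.
1. K lies on line AP with AK:KP = -2:3 ⇒ K = (0, -2)
2. J is where the line through P parallel to KG meets line AG ⇒ J = (-1/2, 0)
J = A + t·(G−A) with t = -1/2, so AJ:JG = t:(1−t) = -1/2:3/2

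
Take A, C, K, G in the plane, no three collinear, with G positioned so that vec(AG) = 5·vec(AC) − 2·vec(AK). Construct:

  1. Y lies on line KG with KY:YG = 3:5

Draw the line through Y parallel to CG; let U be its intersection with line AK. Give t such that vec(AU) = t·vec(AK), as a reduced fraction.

t = 13/16

Work in coordinates with A = (0, 0), C = (1, 0), K = (0, 1), G = (5, -2).
1. Y lies on line KG with KY:YG = 3:5 ⇒ Y = (15/8, -1/8)
through Y parallel to CG: direction (4, -2); meets AK at U = (0, 13/16)
U = A + t·(K−A) with t = 13/16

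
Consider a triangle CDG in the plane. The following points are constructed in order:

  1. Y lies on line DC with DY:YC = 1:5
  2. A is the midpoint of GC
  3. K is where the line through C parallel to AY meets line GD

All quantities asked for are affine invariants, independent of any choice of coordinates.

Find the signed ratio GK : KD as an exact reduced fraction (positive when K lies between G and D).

Choose coordinates C = (0, 0), D = (1, 0), G = (0, 1).
1. Y lies on line DC with DY:YC = 1:5 ⇒ Y = (5/6, 0)
2. A is the midpoint of GC ⇒ A = (0, 1/2)
3. K is where the line through C parallel to AY meets line GD ⇒ K = (5/2, -3/2)
K = G + t·(D−G) with t = 5/2, so GK:KD = t:(1−t) = 5/2:-3/2

GK:KD = -5/3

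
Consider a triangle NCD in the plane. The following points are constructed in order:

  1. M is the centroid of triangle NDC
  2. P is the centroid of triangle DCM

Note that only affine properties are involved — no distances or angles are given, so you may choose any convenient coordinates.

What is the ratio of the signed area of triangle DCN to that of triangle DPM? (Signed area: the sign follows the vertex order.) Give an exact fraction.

Set N = (0, 0), C = (1, 0), D = (0, 1); any affine frame gives the same invariant.
1. M is the centroid of triangle NDC ⇒ M = (1/3, 1/3)
2. P is the centroid of triangle DCM ⇒ P = (4/9, 4/9)
2·[DCN] = -1, 2·[DPM] = -1/9
[DCN]:[DPM] = -1:-1/9 = 9

[DCN]:[DPM] = 9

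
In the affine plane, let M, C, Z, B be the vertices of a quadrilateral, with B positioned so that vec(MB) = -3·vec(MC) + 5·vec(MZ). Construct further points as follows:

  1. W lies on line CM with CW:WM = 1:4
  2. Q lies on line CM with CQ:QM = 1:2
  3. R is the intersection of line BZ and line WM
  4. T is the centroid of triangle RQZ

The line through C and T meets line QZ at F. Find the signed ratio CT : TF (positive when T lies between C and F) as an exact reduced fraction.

Choose coordinates M = (0, 0), C = (1, 0), Z = (0, 1), B = (-3, 5).
1. W lies on line CM with CW:WM = 1:4 ⇒ W = (4/5, 0)
2. Q lies on line CM with CQ:QM = 1:2 ⇒ Q = (2/3, 0)
3. R is the intersection of line BZ and line WM ⇒ R = (3/4, 0)
4. T is the centroid of triangle RQZ ⇒ T = (17/36, 1/3)
line CT meets QZ at F = (14/33, 4/11)
T = C + t·(F−C) with t = 11/12, so CT:TF = 11/12:1/12

CT:TF = 11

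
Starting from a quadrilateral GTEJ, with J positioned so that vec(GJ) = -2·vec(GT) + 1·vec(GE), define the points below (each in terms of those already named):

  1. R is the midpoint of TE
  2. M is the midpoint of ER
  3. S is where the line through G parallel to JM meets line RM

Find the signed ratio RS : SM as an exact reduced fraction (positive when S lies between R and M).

Set G = (0, 0), T = (1, 0), E = (0, 1), J = (-2, 1); any affine frame gives the same invariant.
1. R is the midpoint of TE ⇒ R = (1/2, 1/2)
2. M is the midpoint of ER ⇒ M = (1/4, 3/4)
3. S is where the line through G parallel to JM meets line RM ⇒ S = (9/8, -1/8)
S = R + t·(M−R) with t = -5/2, so RS:SM = t:(1−t) = -5/2:7/2

RS:SM = -5/7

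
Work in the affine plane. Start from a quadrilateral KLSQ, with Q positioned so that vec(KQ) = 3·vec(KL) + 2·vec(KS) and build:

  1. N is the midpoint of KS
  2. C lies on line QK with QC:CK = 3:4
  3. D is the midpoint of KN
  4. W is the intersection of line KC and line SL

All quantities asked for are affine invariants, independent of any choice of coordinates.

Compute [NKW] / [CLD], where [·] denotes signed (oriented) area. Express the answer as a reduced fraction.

[NKW]:[CLD] = -42/185

Choose coordinates K = (0, 0), L = (1, 0), S = (0, 1), Q = (3, 2).
1. N is the midpoint of KS ⇒ N = (0, 1/2)
2. C lies on line QK with QC:CK = 3:4 ⇒ C = (12/7, 8/7)
3. D is the midpoint of KN ⇒ D = (0, 1/4)
4. W is the intersection of line KC and line SL ⇒ W = (3/5, 2/5)
2·[NKW] = 3/10, 2·[CLD] = -37/28
[NKW]:[CLD] = 3/10:-37/28 = -42/185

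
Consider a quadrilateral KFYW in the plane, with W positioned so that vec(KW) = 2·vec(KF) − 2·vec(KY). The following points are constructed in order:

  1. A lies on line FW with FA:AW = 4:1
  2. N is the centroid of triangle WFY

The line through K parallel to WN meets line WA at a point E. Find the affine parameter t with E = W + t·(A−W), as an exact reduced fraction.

t = -20

Work in coordinates with K = (0, 0), F = (1, 0), Y = (0, 1), W = (2, -2).
1. A lies on line FW with FA:AW = 4:1 ⇒ A = (9/5, -8/5)
2. N is the centroid of triangle WFY ⇒ N = (1, -1/3)
through K parallel to WN: direction (-1, 5/3); meets WA at E = (6, -10)
E = W + t·(A−W) with t = -20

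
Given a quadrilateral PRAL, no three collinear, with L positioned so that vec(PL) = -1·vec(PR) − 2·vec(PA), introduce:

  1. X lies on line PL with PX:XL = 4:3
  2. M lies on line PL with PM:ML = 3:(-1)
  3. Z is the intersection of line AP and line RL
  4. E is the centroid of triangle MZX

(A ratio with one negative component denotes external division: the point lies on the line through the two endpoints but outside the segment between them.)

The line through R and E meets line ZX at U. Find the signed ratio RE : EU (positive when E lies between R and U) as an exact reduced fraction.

Work in coordinates with P = (0, 0), R = (1, 0), A = (0, 1), L = (-1, -2).
1. X lies on line PL with PX:XL = 4:3 ⇒ X = (-4/7, -8/7)
2. M lies on line PL with PM:ML = 3:(-1) ⇒ M = (-3/2, -3)
3. Z is the intersection of line AP and line RL ⇒ Z = (0, -1)
4. E is the centroid of triangle MZX ⇒ E = (-29/42, -12/7)
line RE meets ZX at U = (4/217, -216/217)
E = R + t·(U−R) with t = 31/18, so RE:EU = 31/18:-13/18

RE:EU = -31/13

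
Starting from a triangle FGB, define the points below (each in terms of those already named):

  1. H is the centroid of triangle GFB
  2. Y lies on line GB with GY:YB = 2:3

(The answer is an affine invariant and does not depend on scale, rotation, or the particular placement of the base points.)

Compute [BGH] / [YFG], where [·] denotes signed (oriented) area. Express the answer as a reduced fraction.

Work in coordinates with F = (0, 0), G = (1, 0), B = (0, 1).
1. H is the centroid of triangle GFB ⇒ H = (1/3, 1/3)
2. Y lies on line GB with GY:YB = 2:3 ⇒ Y = (3/5, 2/5)
2·[BGH] = -1/3, 2·[YFG] = 2/5
[BGH]:[YFG] = -1/3:2/5 = -5/6

[BGH]:[YFG] = -5/6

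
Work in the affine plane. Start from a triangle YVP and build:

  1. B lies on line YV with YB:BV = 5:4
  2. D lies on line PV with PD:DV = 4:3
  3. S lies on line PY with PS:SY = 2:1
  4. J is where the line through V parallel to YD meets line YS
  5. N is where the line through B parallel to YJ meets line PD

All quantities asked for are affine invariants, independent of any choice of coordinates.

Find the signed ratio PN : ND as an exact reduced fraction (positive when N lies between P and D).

PN:ND = 35

Set Y = (0, 0), V = (1, 0), P = (0, 1); any affine frame gives the same invariant.
1. B lies on line YV with YB:BV = 5:4 ⇒ B = (5/9, 0)
2. D lies on line PV with PD:DV = 4:3 ⇒ D = (4/7, 3/7)
3. S lies on line PY with PS:SY = 2:1 ⇒ S = (0, 1/3)
4. J is where the line through V parallel to YD meets line YS ⇒ J = (0, -3/4)
5. N is where the line through B parallel to YJ meets line PD ⇒ N = (5/9, 4/9)
N = P + t·(D−P) with t = 35/36, so PN:ND = t:(1−t) = 35/36:1/36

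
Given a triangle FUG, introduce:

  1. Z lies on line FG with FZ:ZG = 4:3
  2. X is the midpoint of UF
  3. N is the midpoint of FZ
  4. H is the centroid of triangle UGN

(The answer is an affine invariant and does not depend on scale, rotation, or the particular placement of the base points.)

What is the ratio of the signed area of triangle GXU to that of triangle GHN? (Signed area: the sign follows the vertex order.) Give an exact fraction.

Work in coordinates with F = (0, 0), U = (1, 0), G = (0, 1).
1. Z lies on line FG with FZ:ZG = 4:3 ⇒ Z = (0, 4/7)
2. X is the midpoint of UF ⇒ X = (1/2, 0)
3. N is the midpoint of FZ ⇒ N = (0, 2/7)
4. H is the centroid of triangle UGN ⇒ H = (1/3, 3/7)
2·[GXU] = 1/2, 2·[GHN] = -5/21
[GXU]:[GHN] = 1/2:-5/21 = -21/10

[GXU]:[GHN] = -21/10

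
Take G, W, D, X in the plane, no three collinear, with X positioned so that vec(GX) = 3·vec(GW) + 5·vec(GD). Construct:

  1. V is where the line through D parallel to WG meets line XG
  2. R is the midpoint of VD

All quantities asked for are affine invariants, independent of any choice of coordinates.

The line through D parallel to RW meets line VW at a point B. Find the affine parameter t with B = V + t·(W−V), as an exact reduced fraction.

t = 2

Set G = (0, 0), W = (1, 0), D = (0, 1), X = (3, 5); any affine frame gives the same invariant.
1. V is where the line through D parallel to WG meets line XG ⇒ V = (3/5, 1)
2. R is the midpoint of VD ⇒ R = (3/10, 1)
through D parallel to RW: direction (7/10, -1); meets VW at B = (7/5, -1)
B = V + t·(W−V) with t = 2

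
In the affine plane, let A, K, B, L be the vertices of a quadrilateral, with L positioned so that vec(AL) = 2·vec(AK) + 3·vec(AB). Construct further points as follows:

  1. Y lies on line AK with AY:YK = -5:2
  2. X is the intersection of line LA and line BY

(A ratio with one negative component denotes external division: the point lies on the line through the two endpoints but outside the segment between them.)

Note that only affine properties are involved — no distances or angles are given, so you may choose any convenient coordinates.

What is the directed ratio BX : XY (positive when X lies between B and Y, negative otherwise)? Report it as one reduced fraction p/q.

BX:XY = 2/5

Work in coordinates with A = (0, 0), K = (1, 0), B = (0, 1), L = (2, 3).
1. Y lies on line AK with AY:YK = -5:2 ⇒ Y = (5/3, 0)
2. X is the intersection of line LA and line BY ⇒ X = (10/21, 5/7)
X = B + t·(Y−B) with t = 2/7, so BX:XY = t:(1−t) = 2/7:5/7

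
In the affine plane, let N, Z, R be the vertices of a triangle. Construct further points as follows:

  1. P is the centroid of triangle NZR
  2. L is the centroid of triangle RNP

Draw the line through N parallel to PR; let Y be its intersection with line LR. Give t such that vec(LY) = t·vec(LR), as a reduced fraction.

t = -2

Assign N = (0, 0), Z = (1, 0), R = (0, 1) — the answer is frame-independent, so this choice is without loss of generality.
1. P is the centroid of triangle NZR ⇒ P = (1/3, 1/3)
2. L is the centroid of triangle RNP ⇒ L = (1/9, 4/9)
through N parallel to PR: direction (-1/3, 2/3); meets LR at Y = (1/3, -2/3)
Y = L + t·(R−L) with t = -2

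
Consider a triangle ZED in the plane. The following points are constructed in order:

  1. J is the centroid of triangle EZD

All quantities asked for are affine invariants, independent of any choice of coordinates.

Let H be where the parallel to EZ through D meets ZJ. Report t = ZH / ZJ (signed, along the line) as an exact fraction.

t = 3

Work in coordinates with Z = (0, 0), E = (1, 0), D = (0, 1).
1. J is the centroid of triangle EZD ⇒ J = (1/3, 1/3)
through D parallel to EZ: direction (-1, 0); meets ZJ at H = (1, 1)
H = Z + t·(J−Z) with t = 3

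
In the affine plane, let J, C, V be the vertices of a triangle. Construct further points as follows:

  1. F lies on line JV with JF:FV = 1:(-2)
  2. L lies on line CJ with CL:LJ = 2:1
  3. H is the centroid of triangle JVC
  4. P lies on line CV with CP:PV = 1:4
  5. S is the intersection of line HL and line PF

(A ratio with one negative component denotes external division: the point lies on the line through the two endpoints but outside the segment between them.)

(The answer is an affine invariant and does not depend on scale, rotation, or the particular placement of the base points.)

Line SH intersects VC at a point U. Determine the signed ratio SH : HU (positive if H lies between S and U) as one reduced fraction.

SH:HU = 5/2

Choose coordinates J = (0, 0), C = (1, 0), V = (0, 1).
1. F lies on line JV with JF:FV = 1:(-2) ⇒ F = (0, -1)
2. L lies on line CJ with CL:LJ = 2:1 ⇒ L = (1/3, 0)
3. H is the centroid of triangle JVC ⇒ H = (1/3, 1/3)
4. P lies on line CV with CP:PV = 1:4 ⇒ P = (4/5, 1/5)
5. S is the intersection of line HL and line PF ⇒ S = (1/3, -1/2)
line SH meets VC at U = (1/3, 2/3)
H = S + t·(U−S) with t = 5/7, so SH:HU = 5/7:2/7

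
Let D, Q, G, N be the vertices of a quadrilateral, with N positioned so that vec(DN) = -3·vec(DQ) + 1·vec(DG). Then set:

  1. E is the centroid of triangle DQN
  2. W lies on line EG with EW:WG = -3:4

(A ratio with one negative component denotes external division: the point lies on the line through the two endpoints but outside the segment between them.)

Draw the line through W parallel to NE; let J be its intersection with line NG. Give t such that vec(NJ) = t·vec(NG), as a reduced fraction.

Work in coordinates with D = (0, 0), Q = (1, 0), G = (0, 1), N = (-3, 1).
1. E is the centroid of triangle DQN ⇒ E = (-2/3, 1/3)
2. W lies on line EG with EW:WG = -3:4 ⇒ W = (-8/3, -5/3)
through W parallel to NE: direction (7/3, -2/3); meets NG at J = (-12, 1)
J = N + t·(G−N) with t = -3

t = -3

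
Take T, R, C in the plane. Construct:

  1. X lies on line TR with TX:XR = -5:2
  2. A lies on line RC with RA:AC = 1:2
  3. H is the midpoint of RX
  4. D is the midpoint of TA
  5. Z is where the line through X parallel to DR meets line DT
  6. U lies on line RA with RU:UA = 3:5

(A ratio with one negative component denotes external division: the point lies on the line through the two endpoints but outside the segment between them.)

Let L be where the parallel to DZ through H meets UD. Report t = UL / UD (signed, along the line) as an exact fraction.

t = -17/15

Work in coordinates with T = (0, 0), R = (1, 0), C = (0, 1).
1. X lies on line TR with TX:XR = -5:2 ⇒ X = (5/3, 0)
2. A lies on line RC with RA:AC = 1:2 ⇒ A = (2/3, 1/3)
3. H is the midpoint of RX ⇒ H = (4/3, 0)
4. D is the midpoint of TA ⇒ D = (1/3, 1/6)
5. Z is where the line through X parallel to DR meets line DT ⇒ Z = (5/9, 5/18)
6. U lies on line RA with RU:UA = 3:5 ⇒ U = (7/8, 1/8)
through H parallel to DZ: direction (2/9, 1/9); meets UD at L = (67/45, 7/90)
L = U + t·(D−U) with t = -17/15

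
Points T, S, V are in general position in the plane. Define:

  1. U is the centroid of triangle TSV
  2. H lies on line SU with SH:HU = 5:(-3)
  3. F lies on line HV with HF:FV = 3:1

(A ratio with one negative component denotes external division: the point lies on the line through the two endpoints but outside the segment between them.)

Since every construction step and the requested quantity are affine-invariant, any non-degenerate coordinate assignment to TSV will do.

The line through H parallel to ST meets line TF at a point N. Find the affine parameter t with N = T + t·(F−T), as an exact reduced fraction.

Choose coordinates T = (0, 0), S = (1, 0), V = (0, 1).
1. U is the centroid of triangle TSV ⇒ U = (1/3, 1/3)
2. H lies on line SU with SH:HU = 5:(-3) ⇒ H = (-2/3, 5/6)
3. F lies on line HV with HF:FV = 3:1 ⇒ F = (-1/6, 23/24)
through H parallel to ST: direction (-1, 0); meets TF at N = (-10/69, 5/6)
N = T + t·(F−T) with t = 20/23

t = 20/23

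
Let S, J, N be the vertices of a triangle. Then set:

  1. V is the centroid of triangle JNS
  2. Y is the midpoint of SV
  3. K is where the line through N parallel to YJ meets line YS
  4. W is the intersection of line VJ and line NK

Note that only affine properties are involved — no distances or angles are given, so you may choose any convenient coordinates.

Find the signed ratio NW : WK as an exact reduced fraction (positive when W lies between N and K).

NW:WK = -2/3

Work in coordinates with S = (0, 0), J = (1, 0), N = (0, 1).
1. V is the centroid of triangle JNS ⇒ V = (1/3, 1/3)
2. Y is the midpoint of SV ⇒ Y = (1/6, 1/6)
3. K is where the line through N parallel to YJ meets line YS ⇒ K = (5/6, 5/6)
4. W is the intersection of line VJ and line NK ⇒ W = (-5/3, 4/3)
W = N + t·(K−N) with t = -2, so NW:WK = t:(1−t) = -2:3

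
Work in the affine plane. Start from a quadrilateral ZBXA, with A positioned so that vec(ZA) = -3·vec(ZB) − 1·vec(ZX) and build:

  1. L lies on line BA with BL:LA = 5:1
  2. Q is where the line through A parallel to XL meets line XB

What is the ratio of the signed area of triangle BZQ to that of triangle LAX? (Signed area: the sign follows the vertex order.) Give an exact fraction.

Set Z = (0, 0), B = (1, 0), X = (0, 1), A = (-3, -1); any affine frame gives the same invariant.
1. L lies on line BA with BL:LA = 5:1 ⇒ L = (-7/3, -5/6)
2. Q is where the line through A parallel to XL meets line XB ⇒ Q = (-1/5, 6/5)
2·[BZQ] = -6/5, 2·[LAX] = -5/6
[BZQ]:[LAX] = -6/5:-5/6 = 36/25

[BZQ]:[LAX] = 36/25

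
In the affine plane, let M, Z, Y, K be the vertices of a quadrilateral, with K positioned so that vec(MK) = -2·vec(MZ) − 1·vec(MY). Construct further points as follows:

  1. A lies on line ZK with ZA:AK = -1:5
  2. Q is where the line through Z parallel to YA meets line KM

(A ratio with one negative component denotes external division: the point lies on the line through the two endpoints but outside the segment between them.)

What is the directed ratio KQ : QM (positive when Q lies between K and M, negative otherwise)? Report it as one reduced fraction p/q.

KQ:QM = -16/3

Assign M = (0, 0), Z = (1, 0), Y = (0, 1), K = (-2, -1) — the answer is frame-independent, so this choice is without loss of generality.
1. A lies on line ZK with ZA:AK = -1:5 ⇒ A = (7/4, 1/4)
2. Q is where the line through Z parallel to YA meets line KM ⇒ Q = (6/13, 3/13)
Q = K + t·(M−K) with t = 16/13, so KQ:QM = t:(1−t) = 16/13:-3/13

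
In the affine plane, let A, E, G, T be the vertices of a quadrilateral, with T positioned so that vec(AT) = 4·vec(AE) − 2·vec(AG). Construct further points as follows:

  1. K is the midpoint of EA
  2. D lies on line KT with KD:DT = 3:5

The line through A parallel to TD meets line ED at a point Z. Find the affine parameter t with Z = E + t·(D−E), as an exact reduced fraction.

Assign A = (0, 0), E = (1, 0), G = (0, 1), T = (4, -2) — the answer is frame-independent, so this choice is without loss of generality.
1. K is the midpoint of EA ⇒ K = (1/2, 0)
2. D lies on line KT with KD:DT = 3:5 ⇒ D = (29/16, -3/4)
through A parallel to TD: direction (-35/16, 5/4); meets ED at Z = (21/8, -3/2)
Z = E + t·(D−E) with t = 2

t = 2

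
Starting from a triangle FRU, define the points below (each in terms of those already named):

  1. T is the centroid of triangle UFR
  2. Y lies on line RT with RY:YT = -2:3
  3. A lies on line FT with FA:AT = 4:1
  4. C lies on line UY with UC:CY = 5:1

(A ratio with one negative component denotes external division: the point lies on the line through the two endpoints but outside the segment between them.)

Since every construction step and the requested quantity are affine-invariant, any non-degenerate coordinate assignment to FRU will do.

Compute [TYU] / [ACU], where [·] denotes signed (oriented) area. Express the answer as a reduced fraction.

[TYU]:[ACU] = 18/19

Work in coordinates with F = (0, 0), R = (1, 0), U = (0, 1).
1. T is the centroid of triangle UFR ⇒ T = (1/3, 1/3)
2. Y lies on line RT with RY:YT = -2:3 ⇒ Y = (7/3, -2/3)
3. A lies on line FT with FA:AT = 4:1 ⇒ A = (4/15, 4/15)
4. C lies on line UY with UC:CY = 5:1 ⇒ C = (35/18, -7/18)
2·[TYU] = 1, 2·[ACU] = 19/18
[TYU]:[ACU] = 1:19/18 = 18/19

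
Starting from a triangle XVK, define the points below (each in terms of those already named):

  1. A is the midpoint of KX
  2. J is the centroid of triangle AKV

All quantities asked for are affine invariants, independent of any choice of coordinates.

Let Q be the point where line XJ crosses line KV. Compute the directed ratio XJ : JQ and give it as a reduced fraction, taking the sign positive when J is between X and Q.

XJ:JQ = 5

Assign X = (0, 0), V = (1, 0), K = (0, 1) — the answer is frame-independent, so this choice is without loss of generality.
1. A is the midpoint of KX ⇒ A = (0, 1/2)
2. J is the centroid of triangle AKV ⇒ J = (1/3, 1/2)
line XJ meets KV at Q = (2/5, 3/5)
J = X + t·(Q−X) with t = 5/6, so XJ:JQ = 5/6:1/6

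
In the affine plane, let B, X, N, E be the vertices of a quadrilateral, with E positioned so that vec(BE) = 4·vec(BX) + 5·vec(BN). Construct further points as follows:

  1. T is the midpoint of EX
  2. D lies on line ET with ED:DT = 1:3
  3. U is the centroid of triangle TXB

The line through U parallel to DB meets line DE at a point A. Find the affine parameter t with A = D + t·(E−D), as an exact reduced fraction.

Set B = (0, 0), X = (1, 0), N = (0, 1), E = (4, 5); any affine frame gives the same invariant.
1. T is the midpoint of EX ⇒ T = (5/2, 5/2)
2. D lies on line ET with ED:DT = 1:3 ⇒ D = (29/8, 35/8)
3. U is the centroid of triangle TXB ⇒ U = (7/6, 5/6)
through U parallel to DB: direction (-29/8, -35/8); meets DE at A = (19/8, 55/24)
A = D + t·(E−D) with t = -10/3

t = -10/3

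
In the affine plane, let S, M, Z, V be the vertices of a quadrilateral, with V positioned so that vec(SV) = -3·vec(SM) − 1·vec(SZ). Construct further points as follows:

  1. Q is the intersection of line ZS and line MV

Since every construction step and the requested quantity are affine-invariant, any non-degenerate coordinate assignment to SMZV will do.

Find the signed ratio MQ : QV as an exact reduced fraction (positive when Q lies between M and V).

MQ:QV = 1/3

Set S = (0, 0), M = (1, 0), Z = (0, 1), V = (-3, -1); any affine frame gives the same invariant.
1. Q is the intersection of line ZS and line MV ⇒ Q = (0, -1/4)
Q = M + t·(V−M) with t = 1/4, so MQ:QV = t:(1−t) = 1/4:3/4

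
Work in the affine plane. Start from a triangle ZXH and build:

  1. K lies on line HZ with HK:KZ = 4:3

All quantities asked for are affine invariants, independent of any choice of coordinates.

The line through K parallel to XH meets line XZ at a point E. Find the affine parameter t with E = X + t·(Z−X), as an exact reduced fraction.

t = 4/7

Assign Z = (0, 0), X = (1, 0), H = (0, 1) — the answer is frame-independent, so this choice is without loss of generality.
1. K lies on line HZ with HK:KZ = 4:3 ⇒ K = (0, 3/7)
through K parallel to XH: direction (-1, 1); meets XZ at E = (3/7, 0)
E = X + t·(Z−X) with t = 4/7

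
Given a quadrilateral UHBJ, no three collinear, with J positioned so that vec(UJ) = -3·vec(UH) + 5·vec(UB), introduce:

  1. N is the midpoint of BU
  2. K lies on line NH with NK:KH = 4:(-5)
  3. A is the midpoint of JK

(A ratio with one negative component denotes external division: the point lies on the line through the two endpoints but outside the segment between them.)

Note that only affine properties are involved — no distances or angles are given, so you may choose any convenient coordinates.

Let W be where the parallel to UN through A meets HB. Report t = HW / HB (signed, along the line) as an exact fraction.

t = 9/2

Choose coordinates U = (0, 0), H = (1, 0), B = (0, 1), J = (-3, 5).
1. N is the midpoint of BU ⇒ N = (0, 1/2)
2. K lies on line NH with NK:KH = 4:(-5) ⇒ K = (-4, 5/2)
3. A is the midpoint of JK ⇒ A = (-7/2, 15/4)
through A parallel to UN: direction (0, 1/2); meets HB at W = (-7/2, 9/2)
W = H + t·(B−H) with t = 9/2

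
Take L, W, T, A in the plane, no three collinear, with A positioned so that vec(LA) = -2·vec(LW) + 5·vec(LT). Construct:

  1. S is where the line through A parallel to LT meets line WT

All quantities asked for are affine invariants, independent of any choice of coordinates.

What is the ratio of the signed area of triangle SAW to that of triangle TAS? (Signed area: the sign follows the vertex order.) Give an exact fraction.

Work in coordinates with L = (0, 0), W = (1, 0), T = (0, 1), A = (-2, 5).
1. S is where the line through A parallel to LT meets line WT ⇒ S = (-2, 3)
2·[SAW] = -6, 2·[TAS] = 4
[SAW]:[TAS] = -6:4 = -3/2

[SAW]:[TAS] = -3/2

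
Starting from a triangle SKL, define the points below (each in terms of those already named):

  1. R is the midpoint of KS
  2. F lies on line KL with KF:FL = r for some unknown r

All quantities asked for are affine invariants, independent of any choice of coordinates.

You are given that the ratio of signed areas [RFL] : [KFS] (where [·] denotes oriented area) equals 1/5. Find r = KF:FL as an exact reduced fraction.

Assign S = (0, 0), K = (1, 0), L = (0, 1) — the answer is frame-independent, so this choice is without loss of generality.
1. R is the midpoint of KS ⇒ R = (1/2, 0)
2. With KF:FL = r, write λ = r/(r+1) so F = K + λ·(L−K); F is affine-linear in λ
Every point depending on F is an affine combination of F and λ-independent points, so each such coordinate is linear in λ; the λ² term in each signed area is a multiple of (L−K)×(L−K) = 0, so 2·[RFL] and 2·[KFS] are each linear in λ. Evaluating at λ=0 and λ=1:
  2·[RFL] = -1/2·λ + 1/2,   2·[KFS] = λ
So [RFL]:[KFS] = (-1/2·λ + 1/2) / (λ). Setting this equal to 1/5:
  -1/2·λ + 1/2 = 1/5·(λ)  ⇒  λ = 5/7
Then r = λ/(1−λ) = (5/7)/(2/7) = 5/2. Check: with r = 5/2, F = (2/7, 5/7) and [RFL]:[KFS] = 1/5 as required.

r = 5/2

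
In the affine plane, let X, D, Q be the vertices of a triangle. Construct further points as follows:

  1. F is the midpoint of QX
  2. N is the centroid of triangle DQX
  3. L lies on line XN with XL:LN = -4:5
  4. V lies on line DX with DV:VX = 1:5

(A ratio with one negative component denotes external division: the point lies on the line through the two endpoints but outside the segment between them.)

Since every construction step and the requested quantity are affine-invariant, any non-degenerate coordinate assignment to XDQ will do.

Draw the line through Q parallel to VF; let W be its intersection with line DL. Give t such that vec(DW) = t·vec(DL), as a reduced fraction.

Assign X = (0, 0), D = (1, 0), Q = (0, 1) — the answer is frame-independent, so this choice is without loss of generality.
1. F is the midpoint of QX ⇒ F = (0, 1/2)
2. N is the centroid of triangle DQX ⇒ N = (1/3, 1/3)
3. L lies on line XN with XL:LN = -4:5 ⇒ L = (-4/3, -4/3)
4. V lies on line DX with DV:VX = 1:5 ⇒ V = (5/6, 0)
through Q parallel to VF: direction (-5/6, 1/2); meets DL at W = (55/41, 8/41)
W = D + t·(L−D) with t = -6/41

t = -6/41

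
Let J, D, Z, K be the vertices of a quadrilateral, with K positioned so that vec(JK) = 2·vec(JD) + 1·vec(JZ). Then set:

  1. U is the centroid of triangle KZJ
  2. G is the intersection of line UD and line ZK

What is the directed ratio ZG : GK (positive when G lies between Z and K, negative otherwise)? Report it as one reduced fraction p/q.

ZG:GK = 1/3

Work in coordinates with J = (0, 0), D = (1, 0), Z = (0, 1), K = (2, 1).
1. U is the centroid of triangle KZJ ⇒ U = (2/3, 2/3)
2. G is the intersection of line UD and line ZK ⇒ G = (1/2, 1)
G = Z + t·(K−Z) with t = 1/4, so ZG:GK = t:(1−t) = 1/4:3/4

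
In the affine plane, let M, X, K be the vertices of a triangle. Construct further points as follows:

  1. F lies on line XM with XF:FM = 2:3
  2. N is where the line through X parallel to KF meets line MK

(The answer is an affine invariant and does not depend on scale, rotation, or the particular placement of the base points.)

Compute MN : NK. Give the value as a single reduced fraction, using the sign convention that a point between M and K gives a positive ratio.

Work in coordinates with M = (0, 0), X = (1, 0), K = (0, 1).
1. F lies on line XM with XF:FM = 2:3 ⇒ F = (3/5, 0)
2. N is where the line through X parallel to KF meets line MK ⇒ N = (0, 5/3)
N = M + t·(K−M) with t = 5/3, so MN:NK = t:(1−t) = 5/3:-2/3

MN:NK = -5/2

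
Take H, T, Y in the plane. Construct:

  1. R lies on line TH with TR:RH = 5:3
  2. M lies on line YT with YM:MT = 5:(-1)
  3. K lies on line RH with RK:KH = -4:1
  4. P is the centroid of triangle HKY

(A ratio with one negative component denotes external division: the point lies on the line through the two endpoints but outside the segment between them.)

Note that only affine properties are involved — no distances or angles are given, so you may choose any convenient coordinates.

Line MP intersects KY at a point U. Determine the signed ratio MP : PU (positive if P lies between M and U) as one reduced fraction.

Choose coordinates H = (0, 0), T = (1, 0), Y = (0, 1).
1. R lies on line TH with TR:RH = 5:3 ⇒ R = (3/8, 0)
2. M lies on line YT with YM:MT = 5:(-1) ⇒ M = (5/4, -1/4)
3. K lies on line RH with RK:KH = -4:1 ⇒ K = (-1/8, 0)
4. P is the centroid of triangle HKY ⇒ P = (-1/24, 1/3)
line MP meets KY at U = (-85/1048, 46/131)
P = M + t·(U−M) with t = 131/135, so MP:PU = 131/135:4/135

MP:PU = 131/4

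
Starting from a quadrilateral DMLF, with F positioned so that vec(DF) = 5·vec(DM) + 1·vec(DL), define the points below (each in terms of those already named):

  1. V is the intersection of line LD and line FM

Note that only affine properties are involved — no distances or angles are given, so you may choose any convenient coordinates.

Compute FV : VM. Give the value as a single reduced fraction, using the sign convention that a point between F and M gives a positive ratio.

Set D = (0, 0), M = (1, 0), L = (0, 1), F = (5, 1); any affine frame gives the same invariant.
1. V is the intersection of line LD and line FM ⇒ V = (0, -1/4)
V = F + t·(M−F) with t = 5/4, so FV:VM = t:(1−t) = 5/4:-1/4

FV:VM = -5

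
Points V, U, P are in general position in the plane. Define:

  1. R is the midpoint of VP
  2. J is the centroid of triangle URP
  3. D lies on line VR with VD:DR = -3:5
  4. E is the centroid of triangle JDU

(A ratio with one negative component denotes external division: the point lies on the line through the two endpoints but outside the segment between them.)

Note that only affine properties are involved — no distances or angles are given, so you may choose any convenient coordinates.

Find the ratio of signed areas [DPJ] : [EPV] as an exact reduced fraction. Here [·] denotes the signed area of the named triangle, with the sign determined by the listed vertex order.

[DPJ]:[EPV] = -21/16

Set V = (0, 0), U = (1, 0), P = (0, 1); any affine frame gives the same invariant.
1. R is the midpoint of VP ⇒ R = (0, 1/2)
2. J is the centroid of triangle URP ⇒ J = (1/3, 1/2)
3. D lies on line VR with VD:DR = -3:5 ⇒ D = (0, -3/4)
4. E is the centroid of triangle JDU ⇒ E = (4/9, -1/12)
2·[DPJ] = -7/12, 2·[EPV] = 4/9
[DPJ]:[EPV] = -7/12:4/9 = -21/16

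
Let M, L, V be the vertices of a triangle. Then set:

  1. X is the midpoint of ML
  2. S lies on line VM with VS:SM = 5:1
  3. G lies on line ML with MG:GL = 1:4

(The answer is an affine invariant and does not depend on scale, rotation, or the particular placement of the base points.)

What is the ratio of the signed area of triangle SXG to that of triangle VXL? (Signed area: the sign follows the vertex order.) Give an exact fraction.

[SXG]:[VXL] = -1/10

Assign M = (0, 0), L = (1, 0), V = (0, 1) — the answer is frame-independent, so this choice is without loss of generality.
1. X is the midpoint of ML ⇒ X = (1/2, 0)
2. S lies on line VM with VS:SM = 5:1 ⇒ S = (0, 1/6)
3. G lies on line ML with MG:GL = 1:4 ⇒ G = (1/5, 0)
2·[SXG] = -1/20, 2·[VXL] = 1/2
[SXG]:[VXL] = -1/20:1/2 = -1/10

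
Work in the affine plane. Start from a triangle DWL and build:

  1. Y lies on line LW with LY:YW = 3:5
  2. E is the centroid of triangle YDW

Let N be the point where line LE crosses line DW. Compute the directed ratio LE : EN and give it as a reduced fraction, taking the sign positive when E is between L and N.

LE:EN = 19/5

Set D = (0, 0), W = (1, 0), L = (0, 1); any affine frame gives the same invariant.
1. Y lies on line LW with LY:YW = 3:5 ⇒ Y = (3/8, 5/8)
2. E is the centroid of triangle YDW ⇒ E = (11/24, 5/24)
line LE meets DW at N = (11/19, 0)
E = L + t·(N−L) with t = 19/24, so LE:EN = 19/24:5/24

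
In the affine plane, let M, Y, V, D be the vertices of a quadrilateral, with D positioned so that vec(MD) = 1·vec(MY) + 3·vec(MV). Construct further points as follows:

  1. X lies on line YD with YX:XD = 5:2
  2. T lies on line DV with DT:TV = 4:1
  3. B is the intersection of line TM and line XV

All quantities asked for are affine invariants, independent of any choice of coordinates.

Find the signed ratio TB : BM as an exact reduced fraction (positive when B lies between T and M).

Choose coordinates M = (0, 0), Y = (1, 0), V = (0, 1), D = (1, 3).
1. X lies on line YD with YX:XD = 5:2 ⇒ X = (1, 15/7)
2. T lies on line DV with DT:TV = 4:1 ⇒ T = (1/5, 7/5)
3. B is the intersection of line TM and line XV ⇒ B = (7/41, 49/41)
B = T + t·(M−T) with t = 6/41, so TB:BM = t:(1−t) = 6/41:35/41

TB:BM = 6/35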